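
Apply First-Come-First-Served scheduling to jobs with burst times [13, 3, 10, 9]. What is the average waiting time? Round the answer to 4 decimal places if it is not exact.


FCFS order (as given): [13, 3, 10, 9]
Waiting times:
  Job 1: wait = 0
  Job 2: wait = 13
  Job 3: wait = 16
  Job 4: wait = 26
Sum of waiting times = 55
Average waiting time = 55/4 = 13.75

13.75


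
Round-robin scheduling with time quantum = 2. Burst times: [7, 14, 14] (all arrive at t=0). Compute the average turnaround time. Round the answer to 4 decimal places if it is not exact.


Time quantum = 2
Execution trace:
  J1 runs 2 units, time = 2
  J2 runs 2 units, time = 4
  J3 runs 2 units, time = 6
  J1 runs 2 units, time = 8
  J2 runs 2 units, time = 10
  J3 runs 2 units, time = 12
  J1 runs 2 units, time = 14
  J2 runs 2 units, time = 16
  J3 runs 2 units, time = 18
  J1 runs 1 units, time = 19
  J2 runs 2 units, time = 21
  J3 runs 2 units, time = 23
  J2 runs 2 units, time = 25
  J3 runs 2 units, time = 27
  J2 runs 2 units, time = 29
  J3 runs 2 units, time = 31
  J2 runs 2 units, time = 33
  J3 runs 2 units, time = 35
Finish times: [19, 33, 35]
Average turnaround = 87/3 = 29.0

29.0


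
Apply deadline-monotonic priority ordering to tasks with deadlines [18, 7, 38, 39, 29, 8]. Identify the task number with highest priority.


Sort tasks by relative deadline (ascending):
  Task 2: deadline = 7
  Task 6: deadline = 8
  Task 1: deadline = 18
  Task 5: deadline = 29
  Task 3: deadline = 38
  Task 4: deadline = 39
Priority order (highest first): [2, 6, 1, 5, 3, 4]
Highest priority task = 2

2


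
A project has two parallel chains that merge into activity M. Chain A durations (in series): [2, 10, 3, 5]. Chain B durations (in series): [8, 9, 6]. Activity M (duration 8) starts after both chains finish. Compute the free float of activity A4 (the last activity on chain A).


ES(A4) = sum of predecessors on chain A = 15
EF(A4) = ES + duration = 15 + 5 = 20
Successor of A4 is M. ES(M) = max(sum(A), sum(B)) = max(20, 23) = 23
Free float = ES(successor) - EF(current) = 23 - 20 = 3

3


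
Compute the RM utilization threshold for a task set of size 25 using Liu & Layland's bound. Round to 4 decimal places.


Compute 2^(1/25) = 1.0281138267
Subtract 1: 1.0281138267 - 1 = 0.0281138267
Multiply by n: 25 * 0.0281138267 = 0.7028456675
Round to 4 dp: 0.7028

0.7028


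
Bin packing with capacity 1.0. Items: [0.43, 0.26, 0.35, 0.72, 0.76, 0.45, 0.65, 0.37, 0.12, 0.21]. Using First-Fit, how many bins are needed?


Place items sequentially using First-Fit:
  Item 0.43 -> new Bin 1
  Item 0.26 -> Bin 1 (now 0.69)
  Item 0.35 -> new Bin 2
  Item 0.72 -> new Bin 3
  Item 0.76 -> new Bin 4
  Item 0.45 -> Bin 2 (now 0.8)
  Item 0.65 -> new Bin 5
  Item 0.37 -> new Bin 6
  Item 0.12 -> Bin 1 (now 0.81)
  Item 0.21 -> Bin 3 (now 0.93)
Total bins used = 6

6


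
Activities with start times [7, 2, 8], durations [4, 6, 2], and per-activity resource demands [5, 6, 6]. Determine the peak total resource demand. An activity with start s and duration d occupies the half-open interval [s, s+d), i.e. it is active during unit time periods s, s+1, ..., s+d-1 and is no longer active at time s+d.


Each activity i is active on [start_i, start_i + duration_i).
Compute total resource usage per time slot:
  t=0: active resources = [], total = 0
  t=1: active resources = [], total = 0
  t=2: active resources = [6], total = 6
  t=3: active resources = [6], total = 6
  t=4: active resources = [6], total = 6
  t=5: active resources = [6], total = 6
  t=6: active resources = [6], total = 6
  t=7: active resources = [5, 6], total = 11
  t=8: active resources = [5, 6], total = 11
  t=9: active resources = [5, 6], total = 11
  t=10: active resources = [5], total = 5
Peak resource demand = 11

11


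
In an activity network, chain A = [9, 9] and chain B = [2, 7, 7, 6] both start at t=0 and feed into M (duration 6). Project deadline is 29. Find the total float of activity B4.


Forward pass: ES(B4) = sum of predecessors on chain B = 16
EF = ES + duration = 16 + 6 = 22
Backward pass: LF(M) = deadline = 29; LS(M) = 29 - 6 = 23
LF(B4) = LS(M) - sum(successors on chain B) = 23 - 0 = 23
LS = LF - duration = 23 - 6 = 17
Total float = LS - ES = 17 - 16 = 1

1


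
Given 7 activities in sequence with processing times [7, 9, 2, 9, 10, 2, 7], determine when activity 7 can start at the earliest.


Activity 7 starts after activities 1 through 6 complete.
Predecessor durations: [7, 9, 2, 9, 10, 2]
ES = 7 + 9 + 2 + 9 + 10 + 2 = 39

39


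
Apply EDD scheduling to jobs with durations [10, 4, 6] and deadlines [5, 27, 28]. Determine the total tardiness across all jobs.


Sort by due date (EDD order): [(10, 5), (4, 27), (6, 28)]
Compute completion times and tardiness:
  Job 1: p=10, d=5, C=10, tardiness=max(0,10-5)=5
  Job 2: p=4, d=27, C=14, tardiness=max(0,14-27)=0
  Job 3: p=6, d=28, C=20, tardiness=max(0,20-28)=0
Total tardiness = 5

5


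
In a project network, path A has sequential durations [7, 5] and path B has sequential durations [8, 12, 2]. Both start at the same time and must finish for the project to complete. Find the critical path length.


Path A total = 7 + 5 = 12
Path B total = 8 + 12 + 2 = 22
Critical path = longest path = max(12, 22) = 22

22


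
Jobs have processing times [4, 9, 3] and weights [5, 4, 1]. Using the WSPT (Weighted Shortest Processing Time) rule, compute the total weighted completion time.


Compute p/w ratios and sort ascending (WSPT): [(4, 5), (9, 4), (3, 1)]
Compute weighted completion times:
  Job (p=4,w=5): C=4, w*C=5*4=20
  Job (p=9,w=4): C=13, w*C=4*13=52
  Job (p=3,w=1): C=16, w*C=1*16=16
Total weighted completion time = 88

88


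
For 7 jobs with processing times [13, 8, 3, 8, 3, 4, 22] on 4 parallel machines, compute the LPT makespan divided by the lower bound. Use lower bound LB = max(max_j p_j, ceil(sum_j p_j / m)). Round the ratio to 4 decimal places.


LPT order: [22, 13, 8, 8, 4, 3, 3]
Machine loads after assignment: [22, 13, 12, 14]
LPT makespan = 22
Lower bound = max(max_job, ceil(total/4)) = max(22, 16) = 22
Ratio = 22 / 22 = 1.0

1.0


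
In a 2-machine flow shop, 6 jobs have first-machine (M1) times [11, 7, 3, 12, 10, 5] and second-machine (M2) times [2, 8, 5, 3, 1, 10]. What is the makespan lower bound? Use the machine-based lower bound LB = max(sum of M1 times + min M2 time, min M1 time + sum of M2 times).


LB1 = sum(M1 times) + min(M2 times) = 48 + 1 = 49
LB2 = min(M1 times) + sum(M2 times) = 3 + 29 = 32
Lower bound = max(LB1, LB2) = max(49, 32) = 49

49


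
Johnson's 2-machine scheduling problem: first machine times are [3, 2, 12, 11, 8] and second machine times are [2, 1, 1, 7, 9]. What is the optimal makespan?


Apply Johnson's rule:
  Group 1 (a <= b): [(5, 8, 9)]
  Group 2 (a > b): [(4, 11, 7), (1, 3, 2), (2, 2, 1), (3, 12, 1)]
Optimal job order: [5, 4, 1, 2, 3]
Schedule:
  Job 5: M1 done at 8, M2 done at 17
  Job 4: M1 done at 19, M2 done at 26
  Job 1: M1 done at 22, M2 done at 28
  Job 2: M1 done at 24, M2 done at 29
  Job 3: M1 done at 36, M2 done at 37
Makespan = 37

37


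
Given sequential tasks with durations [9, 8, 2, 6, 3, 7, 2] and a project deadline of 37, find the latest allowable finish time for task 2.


LF(activity 2) = deadline - sum of successor durations
Successors: activities 3 through 7 with durations [2, 6, 3, 7, 2]
Sum of successor durations = 20
LF = 37 - 20 = 17

17


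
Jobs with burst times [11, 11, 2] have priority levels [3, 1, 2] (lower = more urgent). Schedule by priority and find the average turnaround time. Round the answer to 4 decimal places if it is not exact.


Sort by priority (ascending = highest first):
Order: [(1, 11), (2, 2), (3, 11)]
Completion times:
  Priority 1, burst=11, C=11
  Priority 2, burst=2, C=13
  Priority 3, burst=11, C=24
Average turnaround = 48/3 = 16.0

16.0


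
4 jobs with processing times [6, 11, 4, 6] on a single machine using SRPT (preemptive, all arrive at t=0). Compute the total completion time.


Since all jobs arrive at t=0, SRPT equals SPT ordering.
SPT order: [4, 6, 6, 11]
Completion times:
  Job 1: p=4, C=4
  Job 2: p=6, C=10
  Job 3: p=6, C=16
  Job 4: p=11, C=27
Total completion time = 4 + 10 + 16 + 27 = 57

57


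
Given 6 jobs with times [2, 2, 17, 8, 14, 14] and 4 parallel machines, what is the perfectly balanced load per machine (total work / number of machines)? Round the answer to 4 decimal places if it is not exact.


Total processing time = 2 + 2 + 17 + 8 + 14 + 14 = 57
Number of machines = 4
Ideal balanced load = 57 / 4 = 14.25

14.25


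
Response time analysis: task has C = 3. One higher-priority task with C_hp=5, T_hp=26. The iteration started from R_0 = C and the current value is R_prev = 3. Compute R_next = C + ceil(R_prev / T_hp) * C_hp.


R_next = C + ceil(R_prev / T_hp) * C_hp
ceil(3 / 26) = ceil(0.1154) = 1
Interference = 1 * 5 = 5
R_next = 3 + 5 = 8

8


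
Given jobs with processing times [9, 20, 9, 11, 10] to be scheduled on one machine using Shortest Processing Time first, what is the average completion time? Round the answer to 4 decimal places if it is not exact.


Sort jobs by processing time (SPT order): [9, 9, 10, 11, 20]
Compute completion times sequentially:
  Job 1: processing = 9, completes at 9
  Job 2: processing = 9, completes at 18
  Job 3: processing = 10, completes at 28
  Job 4: processing = 11, completes at 39
  Job 5: processing = 20, completes at 59
Sum of completion times = 153
Average completion time = 153/5 = 30.6

30.6


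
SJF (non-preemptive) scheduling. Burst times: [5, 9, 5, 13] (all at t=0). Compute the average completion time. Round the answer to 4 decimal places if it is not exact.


SJF order (ascending): [5, 5, 9, 13]
Completion times:
  Job 1: burst=5, C=5
  Job 2: burst=5, C=10
  Job 3: burst=9, C=19
  Job 4: burst=13, C=32
Average completion = 66/4 = 16.5

16.5


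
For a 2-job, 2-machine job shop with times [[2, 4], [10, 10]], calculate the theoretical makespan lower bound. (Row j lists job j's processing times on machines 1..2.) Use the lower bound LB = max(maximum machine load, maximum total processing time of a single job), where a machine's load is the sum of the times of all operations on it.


Machine loads:
  Machine 1: 2 + 10 = 12
  Machine 2: 4 + 10 = 14
Max machine load = 14
Job totals:
  Job 1: 6
  Job 2: 20
Max job total = 20
Lower bound = max(14, 20) = 20

20


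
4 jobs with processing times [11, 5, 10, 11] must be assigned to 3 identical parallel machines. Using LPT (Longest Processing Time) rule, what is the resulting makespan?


Sort jobs in decreasing order (LPT): [11, 11, 10, 5]
Assign each job to the least loaded machine:
  Machine 1: jobs [11], load = 11
  Machine 2: jobs [11], load = 11
  Machine 3: jobs [10, 5], load = 15
Makespan = max load = 15

15


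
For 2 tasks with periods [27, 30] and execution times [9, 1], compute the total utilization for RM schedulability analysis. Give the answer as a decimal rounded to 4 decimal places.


Compute individual utilizations (exact fractions):
  Task 1: C/T = 9/27 = 1/3 (approx. 0.3333)
  Task 2: C/T = 1/30 (approx. 0.0333)
Total utilization U = 1/3 + 1/30 = 11/30
Rounded to 4 decimal places: U = 0.3667
RM (Liu & Layland) bound for 2 tasks = 0.828427; compare with U = 11/30 (approx. 0.366667)
U <= bound, so schedulable by RM sufficient condition.

0.3667


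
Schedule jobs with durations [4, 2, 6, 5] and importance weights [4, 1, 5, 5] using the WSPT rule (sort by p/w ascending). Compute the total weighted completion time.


Compute p/w ratios and sort ascending (WSPT): [(4, 4), (5, 5), (6, 5), (2, 1)]
Compute weighted completion times:
  Job (p=4,w=4): C=4, w*C=4*4=16
  Job (p=5,w=5): C=9, w*C=5*9=45
  Job (p=6,w=5): C=15, w*C=5*15=75
  Job (p=2,w=1): C=17, w*C=1*17=17
Total weighted completion time = 153

153


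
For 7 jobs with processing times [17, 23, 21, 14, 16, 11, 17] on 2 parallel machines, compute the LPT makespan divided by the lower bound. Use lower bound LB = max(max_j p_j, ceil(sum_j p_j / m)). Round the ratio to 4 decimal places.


LPT order: [23, 21, 17, 17, 16, 14, 11]
Machine loads after assignment: [65, 54]
LPT makespan = 65
Lower bound = max(max_job, ceil(total/2)) = max(23, 60) = 60
Ratio = 65 / 60 = 1.0833

1.0833


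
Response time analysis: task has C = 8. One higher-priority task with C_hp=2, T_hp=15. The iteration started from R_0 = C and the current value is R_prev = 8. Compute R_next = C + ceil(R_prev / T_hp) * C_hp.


R_next = C + ceil(R_prev / T_hp) * C_hp
ceil(8 / 15) = ceil(0.5333) = 1
Interference = 1 * 2 = 2
R_next = 8 + 2 = 10

10


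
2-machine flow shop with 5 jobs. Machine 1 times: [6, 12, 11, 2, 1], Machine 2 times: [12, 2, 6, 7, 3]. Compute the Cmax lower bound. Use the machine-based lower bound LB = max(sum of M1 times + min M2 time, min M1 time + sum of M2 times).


LB1 = sum(M1 times) + min(M2 times) = 32 + 2 = 34
LB2 = min(M1 times) + sum(M2 times) = 1 + 30 = 31
Lower bound = max(LB1, LB2) = max(34, 31) = 34

34


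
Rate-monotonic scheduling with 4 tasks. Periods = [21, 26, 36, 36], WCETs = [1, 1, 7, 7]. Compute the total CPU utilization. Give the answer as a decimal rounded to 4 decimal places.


Compute individual utilizations (exact fractions):
  Task 1: C/T = 1/21 (approx. 0.0476)
  Task 2: C/T = 1/26 (approx. 0.0385)
  Task 3: C/T = 7/36 (approx. 0.1944)
  Task 4: C/T = 7/36 (approx. 0.1944)
Total utilization U = 1/21 + 1/26 + 7/36 + 7/36 = 389/819
Rounded to 4 decimal places: U = 0.4750
RM (Liu & Layland) bound for 4 tasks = 0.756828; compare with U = 389/819 (approx. 0.474969)
U <= bound, so schedulable by RM sufficient condition.

0.4750


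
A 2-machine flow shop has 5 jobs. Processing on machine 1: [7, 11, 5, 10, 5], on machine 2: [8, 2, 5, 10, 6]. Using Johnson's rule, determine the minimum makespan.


Apply Johnson's rule:
  Group 1 (a <= b): [(3, 5, 5), (5, 5, 6), (1, 7, 8), (4, 10, 10)]
  Group 2 (a > b): [(2, 11, 2)]
Optimal job order: [3, 5, 1, 4, 2]
Schedule:
  Job 3: M1 done at 5, M2 done at 10
  Job 5: M1 done at 10, M2 done at 16
  Job 1: M1 done at 17, M2 done at 25
  Job 4: M1 done at 27, M2 done at 37
  Job 2: M1 done at 38, M2 done at 40
Makespan = 40

40


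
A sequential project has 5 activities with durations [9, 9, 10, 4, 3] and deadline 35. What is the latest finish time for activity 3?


LF(activity 3) = deadline - sum of successor durations
Successors: activities 4 through 5 with durations [4, 3]
Sum of successor durations = 7
LF = 35 - 7 = 28

28


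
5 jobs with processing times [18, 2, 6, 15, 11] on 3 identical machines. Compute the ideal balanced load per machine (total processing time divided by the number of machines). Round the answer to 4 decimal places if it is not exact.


Total processing time = 18 + 2 + 6 + 15 + 11 = 52
Number of machines = 3
Ideal balanced load = 52 / 3 = 17.3333

17.3333


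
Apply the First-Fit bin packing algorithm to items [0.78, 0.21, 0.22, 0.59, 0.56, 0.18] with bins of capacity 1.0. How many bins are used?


Place items sequentially using First-Fit:
  Item 0.78 -> new Bin 1
  Item 0.21 -> Bin 1 (now 0.99)
  Item 0.22 -> new Bin 2
  Item 0.59 -> Bin 2 (now 0.81)
  Item 0.56 -> new Bin 3
  Item 0.18 -> Bin 2 (now 0.99)
Total bins used = 3

3


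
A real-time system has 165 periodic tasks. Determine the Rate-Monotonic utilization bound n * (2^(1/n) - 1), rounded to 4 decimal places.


Compute 2^(1/165) = 1.0042097281
Subtract 1: 1.0042097281 - 1 = 0.0042097281
Multiply by n: 165 * 0.0042097281 = 0.6946051365
Round to 4 dp: 0.6946

0.6946


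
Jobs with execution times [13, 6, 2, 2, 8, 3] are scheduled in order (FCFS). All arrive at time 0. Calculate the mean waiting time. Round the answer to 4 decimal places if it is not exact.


FCFS order (as given): [13, 6, 2, 2, 8, 3]
Waiting times:
  Job 1: wait = 0
  Job 2: wait = 13
  Job 3: wait = 19
  Job 4: wait = 21
  Job 5: wait = 23
  Job 6: wait = 31
Sum of waiting times = 107
Average waiting time = 107/6 = 17.8333

17.8333


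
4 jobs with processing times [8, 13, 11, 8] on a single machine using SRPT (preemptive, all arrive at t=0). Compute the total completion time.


Since all jobs arrive at t=0, SRPT equals SPT ordering.
SPT order: [8, 8, 11, 13]
Completion times:
  Job 1: p=8, C=8
  Job 2: p=8, C=16
  Job 3: p=11, C=27
  Job 4: p=13, C=40
Total completion time = 8 + 16 + 27 + 40 = 91

91


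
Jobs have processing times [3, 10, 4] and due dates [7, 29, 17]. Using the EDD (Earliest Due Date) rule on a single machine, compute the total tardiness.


Sort by due date (EDD order): [(3, 7), (4, 17), (10, 29)]
Compute completion times and tardiness:
  Job 1: p=3, d=7, C=3, tardiness=max(0,3-7)=0
  Job 2: p=4, d=17, C=7, tardiness=max(0,7-17)=0
  Job 3: p=10, d=29, C=17, tardiness=max(0,17-29)=0
Total tardiness = 0

0


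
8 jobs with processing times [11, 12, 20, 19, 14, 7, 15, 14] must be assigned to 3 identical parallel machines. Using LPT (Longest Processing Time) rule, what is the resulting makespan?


Sort jobs in decreasing order (LPT): [20, 19, 15, 14, 14, 12, 11, 7]
Assign each job to the least loaded machine:
  Machine 1: jobs [20, 12, 7], load = 39
  Machine 2: jobs [19, 14], load = 33
  Machine 3: jobs [15, 14, 11], load = 40
Makespan = max load = 40

40


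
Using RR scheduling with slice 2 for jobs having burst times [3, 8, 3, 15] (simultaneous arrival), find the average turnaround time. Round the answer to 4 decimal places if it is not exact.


Time quantum = 2
Execution trace:
  J1 runs 2 units, time = 2
  J2 runs 2 units, time = 4
  J3 runs 2 units, time = 6
  J4 runs 2 units, time = 8
  J1 runs 1 units, time = 9
  J2 runs 2 units, time = 11
  J3 runs 1 units, time = 12
  J4 runs 2 units, time = 14
  J2 runs 2 units, time = 16
  J4 runs 2 units, time = 18
  J2 runs 2 units, time = 20
  J4 runs 2 units, time = 22
  J4 runs 2 units, time = 24
  J4 runs 2 units, time = 26
  J4 runs 2 units, time = 28
  J4 runs 1 units, time = 29
Finish times: [9, 20, 12, 29]
Average turnaround = 70/4 = 17.5

17.5


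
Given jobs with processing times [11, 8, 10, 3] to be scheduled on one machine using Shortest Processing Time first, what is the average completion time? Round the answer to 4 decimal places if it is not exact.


Sort jobs by processing time (SPT order): [3, 8, 10, 11]
Compute completion times sequentially:
  Job 1: processing = 3, completes at 3
  Job 2: processing = 8, completes at 11
  Job 3: processing = 10, completes at 21
  Job 4: processing = 11, completes at 32
Sum of completion times = 67
Average completion time = 67/4 = 16.75

16.75


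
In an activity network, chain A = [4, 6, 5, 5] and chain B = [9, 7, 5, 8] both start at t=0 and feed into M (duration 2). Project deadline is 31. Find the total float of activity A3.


Forward pass: ES(A3) = sum of predecessors on chain A = 10
EF = ES + duration = 10 + 5 = 15
Backward pass: LF(M) = deadline = 31; LS(M) = 31 - 2 = 29
LF(A3) = LS(M) - sum(successors on chain A) = 29 - 5 = 24
LS = LF - duration = 24 - 5 = 19
Total float = LS - ES = 19 - 10 = 9

9


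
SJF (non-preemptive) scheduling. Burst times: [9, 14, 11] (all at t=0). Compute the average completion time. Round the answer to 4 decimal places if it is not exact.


SJF order (ascending): [9, 11, 14]
Completion times:
  Job 1: burst=9, C=9
  Job 2: burst=11, C=20
  Job 3: burst=14, C=34
Average completion = 63/3 = 21.0

21.0


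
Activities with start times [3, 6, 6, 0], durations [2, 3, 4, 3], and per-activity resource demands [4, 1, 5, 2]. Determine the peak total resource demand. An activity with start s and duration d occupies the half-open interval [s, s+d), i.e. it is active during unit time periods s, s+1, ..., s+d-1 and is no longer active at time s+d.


Each activity i is active on [start_i, start_i + duration_i).
Compute total resource usage per time slot:
  t=0: active resources = [2], total = 2
  t=1: active resources = [2], total = 2
  t=2: active resources = [2], total = 2
  t=3: active resources = [4], total = 4
  t=4: active resources = [4], total = 4
  t=5: active resources = [], total = 0
  t=6: active resources = [1, 5], total = 6
  t=7: active resources = [1, 5], total = 6
  t=8: active resources = [1, 5], total = 6
  t=9: active resources = [5], total = 5
Peak resource demand = 6

6


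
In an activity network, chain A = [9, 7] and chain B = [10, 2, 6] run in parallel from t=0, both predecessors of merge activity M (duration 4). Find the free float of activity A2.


ES(A2) = sum of predecessors on chain A = 9
EF(A2) = ES + duration = 9 + 7 = 16
Successor of A2 is M. ES(M) = max(sum(A), sum(B)) = max(16, 18) = 18
Free float = ES(successor) - EF(current) = 18 - 16 = 2

2


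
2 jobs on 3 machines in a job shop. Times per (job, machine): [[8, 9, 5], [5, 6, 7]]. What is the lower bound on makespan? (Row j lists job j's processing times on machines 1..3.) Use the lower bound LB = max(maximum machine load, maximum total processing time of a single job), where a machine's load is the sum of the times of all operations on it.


Machine loads:
  Machine 1: 8 + 5 = 13
  Machine 2: 9 + 6 = 15
  Machine 3: 5 + 7 = 12
Max machine load = 15
Job totals:
  Job 1: 22
  Job 2: 18
Max job total = 22
Lower bound = max(15, 22) = 22

22


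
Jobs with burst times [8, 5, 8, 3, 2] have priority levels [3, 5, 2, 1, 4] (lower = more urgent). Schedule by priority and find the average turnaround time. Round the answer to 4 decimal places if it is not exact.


Sort by priority (ascending = highest first):
Order: [(1, 3), (2, 8), (3, 8), (4, 2), (5, 5)]
Completion times:
  Priority 1, burst=3, C=3
  Priority 2, burst=8, C=11
  Priority 3, burst=8, C=19
  Priority 4, burst=2, C=21
  Priority 5, burst=5, C=26
Average turnaround = 80/5 = 16.0

16.0


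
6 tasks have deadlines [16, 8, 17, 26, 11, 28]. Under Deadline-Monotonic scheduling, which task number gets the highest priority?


Sort tasks by relative deadline (ascending):
  Task 2: deadline = 8
  Task 5: deadline = 11
  Task 1: deadline = 16
  Task 3: deadline = 17
  Task 4: deadline = 26
  Task 6: deadline = 28
Priority order (highest first): [2, 5, 1, 3, 4, 6]
Highest priority task = 2

2


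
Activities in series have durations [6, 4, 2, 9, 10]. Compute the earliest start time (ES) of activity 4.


Activity 4 starts after activities 1 through 3 complete.
Predecessor durations: [6, 4, 2]
ES = 6 + 4 + 2 = 12

12


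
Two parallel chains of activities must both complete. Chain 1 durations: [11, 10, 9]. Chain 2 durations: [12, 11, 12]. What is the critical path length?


Path A total = 11 + 10 + 9 = 30
Path B total = 12 + 11 + 12 = 35
Critical path = longest path = max(30, 35) = 35

35


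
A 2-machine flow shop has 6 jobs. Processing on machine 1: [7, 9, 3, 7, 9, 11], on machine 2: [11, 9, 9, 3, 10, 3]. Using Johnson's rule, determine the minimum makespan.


Apply Johnson's rule:
  Group 1 (a <= b): [(3, 3, 9), (1, 7, 11), (2, 9, 9), (5, 9, 10)]
  Group 2 (a > b): [(4, 7, 3), (6, 11, 3)]
Optimal job order: [3, 1, 2, 5, 4, 6]
Schedule:
  Job 3: M1 done at 3, M2 done at 12
  Job 1: M1 done at 10, M2 done at 23
  Job 2: M1 done at 19, M2 done at 32
  Job 5: M1 done at 28, M2 done at 42
  Job 4: M1 done at 35, M2 done at 45
  Job 6: M1 done at 46, M2 done at 49
Makespan = 49

49


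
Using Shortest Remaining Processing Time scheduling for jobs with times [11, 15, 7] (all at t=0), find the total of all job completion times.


Since all jobs arrive at t=0, SRPT equals SPT ordering.
SPT order: [7, 11, 15]
Completion times:
  Job 1: p=7, C=7
  Job 2: p=11, C=18
  Job 3: p=15, C=33
Total completion time = 7 + 18 + 33 = 58

58


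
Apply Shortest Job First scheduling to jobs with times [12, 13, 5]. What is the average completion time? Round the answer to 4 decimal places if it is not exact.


SJF order (ascending): [5, 12, 13]
Completion times:
  Job 1: burst=5, C=5
  Job 2: burst=12, C=17
  Job 3: burst=13, C=30
Average completion = 52/3 = 17.3333

17.3333


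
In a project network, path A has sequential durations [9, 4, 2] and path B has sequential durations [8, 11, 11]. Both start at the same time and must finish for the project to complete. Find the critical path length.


Path A total = 9 + 4 + 2 = 15
Path B total = 8 + 11 + 11 = 30
Critical path = longest path = max(15, 30) = 30

30


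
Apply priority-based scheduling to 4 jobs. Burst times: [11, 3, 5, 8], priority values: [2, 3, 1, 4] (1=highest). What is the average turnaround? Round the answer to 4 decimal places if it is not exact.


Sort by priority (ascending = highest first):
Order: [(1, 5), (2, 11), (3, 3), (4, 8)]
Completion times:
  Priority 1, burst=5, C=5
  Priority 2, burst=11, C=16
  Priority 3, burst=3, C=19
  Priority 4, burst=8, C=27
Average turnaround = 67/4 = 16.75

16.75


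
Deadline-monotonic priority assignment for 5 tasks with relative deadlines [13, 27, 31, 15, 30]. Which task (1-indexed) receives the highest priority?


Sort tasks by relative deadline (ascending):
  Task 1: deadline = 13
  Task 4: deadline = 15
  Task 2: deadline = 27
  Task 5: deadline = 30
  Task 3: deadline = 31
Priority order (highest first): [1, 4, 2, 5, 3]
Highest priority task = 1

1


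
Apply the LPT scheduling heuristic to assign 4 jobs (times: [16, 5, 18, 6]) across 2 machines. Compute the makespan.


Sort jobs in decreasing order (LPT): [18, 16, 6, 5]
Assign each job to the least loaded machine:
  Machine 1: jobs [18, 5], load = 23
  Machine 2: jobs [16, 6], load = 22
Makespan = max load = 23

23


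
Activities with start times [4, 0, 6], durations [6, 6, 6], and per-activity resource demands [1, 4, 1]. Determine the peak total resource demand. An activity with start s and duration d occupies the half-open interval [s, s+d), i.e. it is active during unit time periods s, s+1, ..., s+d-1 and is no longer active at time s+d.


Each activity i is active on [start_i, start_i + duration_i).
Compute total resource usage per time slot:
  t=0: active resources = [4], total = 4
  t=1: active resources = [4], total = 4
  t=2: active resources = [4], total = 4
  t=3: active resources = [4], total = 4
  t=4: active resources = [1, 4], total = 5
  t=5: active resources = [1, 4], total = 5
  t=6: active resources = [1, 1], total = 2
  t=7: active resources = [1, 1], total = 2
  t=8: active resources = [1, 1], total = 2
  t=9: active resources = [1, 1], total = 2
  t=10: active resources = [1], total = 1
  t=11: active resources = [1], total = 1
Peak resource demand = 5

5


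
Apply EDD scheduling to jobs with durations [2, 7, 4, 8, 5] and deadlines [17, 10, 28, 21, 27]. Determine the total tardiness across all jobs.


Sort by due date (EDD order): [(7, 10), (2, 17), (8, 21), (5, 27), (4, 28)]
Compute completion times and tardiness:
  Job 1: p=7, d=10, C=7, tardiness=max(0,7-10)=0
  Job 2: p=2, d=17, C=9, tardiness=max(0,9-17)=0
  Job 3: p=8, d=21, C=17, tardiness=max(0,17-21)=0
  Job 4: p=5, d=27, C=22, tardiness=max(0,22-27)=0
  Job 5: p=4, d=28, C=26, tardiness=max(0,26-28)=0
Total tardiness = 0

0


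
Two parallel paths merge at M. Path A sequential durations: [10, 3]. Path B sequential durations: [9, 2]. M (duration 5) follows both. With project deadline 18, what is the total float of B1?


Forward pass: ES(B1) = sum of predecessors on chain B = 0
EF = ES + duration = 0 + 9 = 9
Backward pass: LF(M) = deadline = 18; LS(M) = 18 - 5 = 13
LF(B1) = LS(M) - sum(successors on chain B) = 13 - 2 = 11
LS = LF - duration = 11 - 9 = 2
Total float = LS - ES = 2 - 0 = 2

2


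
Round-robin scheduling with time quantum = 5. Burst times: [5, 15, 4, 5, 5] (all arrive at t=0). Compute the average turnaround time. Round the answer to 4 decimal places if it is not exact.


Time quantum = 5
Execution trace:
  J1 runs 5 units, time = 5
  J2 runs 5 units, time = 10
  J3 runs 4 units, time = 14
  J4 runs 5 units, time = 19
  J5 runs 5 units, time = 24
  J2 runs 5 units, time = 29
  J2 runs 5 units, time = 34
Finish times: [5, 34, 14, 19, 24]
Average turnaround = 96/5 = 19.2

19.2


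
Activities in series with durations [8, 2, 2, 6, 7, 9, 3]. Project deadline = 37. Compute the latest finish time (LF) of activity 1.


LF(activity 1) = deadline - sum of successor durations
Successors: activities 2 through 7 with durations [2, 2, 6, 7, 9, 3]
Sum of successor durations = 29
LF = 37 - 29 = 8

8


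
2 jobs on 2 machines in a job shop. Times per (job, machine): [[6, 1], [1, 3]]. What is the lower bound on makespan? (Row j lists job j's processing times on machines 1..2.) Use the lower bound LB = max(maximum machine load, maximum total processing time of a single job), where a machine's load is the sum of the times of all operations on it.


Machine loads:
  Machine 1: 6 + 1 = 7
  Machine 2: 1 + 3 = 4
Max machine load = 7
Job totals:
  Job 1: 7
  Job 2: 4
Max job total = 7
Lower bound = max(7, 7) = 7

7


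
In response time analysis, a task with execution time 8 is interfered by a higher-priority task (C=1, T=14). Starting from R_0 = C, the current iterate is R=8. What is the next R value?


R_next = C + ceil(R_prev / T_hp) * C_hp
ceil(8 / 14) = ceil(0.5714) = 1
Interference = 1 * 1 = 1
R_next = 8 + 1 = 9

9


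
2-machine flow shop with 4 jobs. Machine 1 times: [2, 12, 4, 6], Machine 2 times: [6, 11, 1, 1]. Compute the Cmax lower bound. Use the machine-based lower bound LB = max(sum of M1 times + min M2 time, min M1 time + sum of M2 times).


LB1 = sum(M1 times) + min(M2 times) = 24 + 1 = 25
LB2 = min(M1 times) + sum(M2 times) = 2 + 19 = 21
Lower bound = max(LB1, LB2) = max(25, 21) = 25

25


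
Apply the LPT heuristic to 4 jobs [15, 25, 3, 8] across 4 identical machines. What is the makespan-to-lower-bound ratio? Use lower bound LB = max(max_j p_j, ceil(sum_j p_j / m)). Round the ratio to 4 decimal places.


LPT order: [25, 15, 8, 3]
Machine loads after assignment: [25, 15, 8, 3]
LPT makespan = 25
Lower bound = max(max_job, ceil(total/4)) = max(25, 13) = 25
Ratio = 25 / 25 = 1.0

1.0


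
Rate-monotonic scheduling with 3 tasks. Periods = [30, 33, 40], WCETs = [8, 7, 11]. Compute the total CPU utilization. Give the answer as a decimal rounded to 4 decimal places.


Compute individual utilizations (exact fractions):
  Task 1: C/T = 8/30 = 4/15 (approx. 0.2667)
  Task 2: C/T = 7/33 (approx. 0.2121)
  Task 3: C/T = 11/40 (approx. 0.275)
Total utilization U = 4/15 + 7/33 + 11/40 = 199/264
Rounded to 4 decimal places: U = 0.7538
RM (Liu & Layland) bound for 3 tasks = 0.779763; compare with U = 199/264 (approx. 0.753788)
U <= bound, so schedulable by RM sufficient condition.

0.7538


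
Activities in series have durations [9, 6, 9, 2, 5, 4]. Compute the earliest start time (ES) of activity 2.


Activity 2 starts after activities 1 through 1 complete.
Predecessor durations: [9]
ES = 9 = 9

9


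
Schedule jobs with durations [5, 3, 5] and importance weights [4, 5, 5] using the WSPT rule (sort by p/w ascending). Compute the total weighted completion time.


Compute p/w ratios and sort ascending (WSPT): [(3, 5), (5, 5), (5, 4)]
Compute weighted completion times:
  Job (p=3,w=5): C=3, w*C=5*3=15
  Job (p=5,w=5): C=8, w*C=5*8=40
  Job (p=5,w=4): C=13, w*C=4*13=52
Total weighted completion time = 107

107


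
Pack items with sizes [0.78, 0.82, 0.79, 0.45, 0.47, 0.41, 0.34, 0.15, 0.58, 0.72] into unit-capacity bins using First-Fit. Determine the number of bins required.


Place items sequentially using First-Fit:
  Item 0.78 -> new Bin 1
  Item 0.82 -> new Bin 2
  Item 0.79 -> new Bin 3
  Item 0.45 -> new Bin 4
  Item 0.47 -> Bin 4 (now 0.92)
  Item 0.41 -> new Bin 5
  Item 0.34 -> Bin 5 (now 0.75)
  Item 0.15 -> Bin 1 (now 0.93)
  Item 0.58 -> new Bin 6
  Item 0.72 -> new Bin 7
Total bins used = 7

7


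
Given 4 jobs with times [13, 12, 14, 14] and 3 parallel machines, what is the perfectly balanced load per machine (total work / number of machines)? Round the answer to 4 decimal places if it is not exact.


Total processing time = 13 + 12 + 14 + 14 = 53
Number of machines = 3
Ideal balanced load = 53 / 3 = 17.6667

17.6667


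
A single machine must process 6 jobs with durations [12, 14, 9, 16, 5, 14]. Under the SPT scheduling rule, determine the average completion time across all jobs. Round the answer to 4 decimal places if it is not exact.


Sort jobs by processing time (SPT order): [5, 9, 12, 14, 14, 16]
Compute completion times sequentially:
  Job 1: processing = 5, completes at 5
  Job 2: processing = 9, completes at 14
  Job 3: processing = 12, completes at 26
  Job 4: processing = 14, completes at 40
  Job 5: processing = 14, completes at 54
  Job 6: processing = 16, completes at 70
Sum of completion times = 209
Average completion time = 209/6 = 34.8333

34.8333


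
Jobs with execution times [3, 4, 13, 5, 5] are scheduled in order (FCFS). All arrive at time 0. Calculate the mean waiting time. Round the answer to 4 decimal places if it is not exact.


FCFS order (as given): [3, 4, 13, 5, 5]
Waiting times:
  Job 1: wait = 0
  Job 2: wait = 3
  Job 3: wait = 7
  Job 4: wait = 20
  Job 5: wait = 25
Sum of waiting times = 55
Average waiting time = 55/5 = 11.0

11.0


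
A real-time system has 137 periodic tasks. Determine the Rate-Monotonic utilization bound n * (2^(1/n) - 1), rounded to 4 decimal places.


Compute 2^(1/137) = 1.0050722892
Subtract 1: 1.0050722892 - 1 = 0.0050722892
Multiply by n: 137 * 0.0050722892 = 0.6949036204
Round to 4 dp: 0.6949

0.6949


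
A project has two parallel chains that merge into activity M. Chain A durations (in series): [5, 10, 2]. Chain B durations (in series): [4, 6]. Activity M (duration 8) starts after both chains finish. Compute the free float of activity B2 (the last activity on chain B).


ES(B2) = sum of predecessors on chain B = 4
EF(B2) = ES + duration = 4 + 6 = 10
Successor of B2 is M. ES(M) = max(sum(A), sum(B)) = max(17, 10) = 17
Free float = ES(successor) - EF(current) = 17 - 10 = 7

7


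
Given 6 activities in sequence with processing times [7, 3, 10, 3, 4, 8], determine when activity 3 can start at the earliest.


Activity 3 starts after activities 1 through 2 complete.
Predecessor durations: [7, 3]
ES = 7 + 3 = 10

10


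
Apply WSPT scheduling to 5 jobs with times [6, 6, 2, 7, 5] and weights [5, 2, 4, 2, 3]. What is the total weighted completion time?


Compute p/w ratios and sort ascending (WSPT): [(2, 4), (6, 5), (5, 3), (6, 2), (7, 2)]
Compute weighted completion times:
  Job (p=2,w=4): C=2, w*C=4*2=8
  Job (p=6,w=5): C=8, w*C=5*8=40
  Job (p=5,w=3): C=13, w*C=3*13=39
  Job (p=6,w=2): C=19, w*C=2*19=38
  Job (p=7,w=2): C=26, w*C=2*26=52
Total weighted completion time = 177

177


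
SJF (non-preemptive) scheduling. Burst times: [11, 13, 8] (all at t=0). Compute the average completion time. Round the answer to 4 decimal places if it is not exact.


SJF order (ascending): [8, 11, 13]
Completion times:
  Job 1: burst=8, C=8
  Job 2: burst=11, C=19
  Job 3: burst=13, C=32
Average completion = 59/3 = 19.6667

19.6667


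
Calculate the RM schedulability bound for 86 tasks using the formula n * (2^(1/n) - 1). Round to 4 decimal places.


Compute 2^(1/86) = 1.0080924190
Subtract 1: 1.0080924190 - 1 = 0.0080924190
Multiply by n: 86 * 0.0080924190 = 0.6959480340
Round to 4 dp: 0.6959

0.6959


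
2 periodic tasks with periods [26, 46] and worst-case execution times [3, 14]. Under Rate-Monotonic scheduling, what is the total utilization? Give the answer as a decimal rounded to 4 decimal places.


Compute individual utilizations (exact fractions):
  Task 1: C/T = 3/26 (approx. 0.1154)
  Task 2: C/T = 14/46 = 7/23 (approx. 0.3043)
Total utilization U = 3/26 + 7/23 = 251/598
Rounded to 4 decimal places: U = 0.4197
RM (Liu & Layland) bound for 2 tasks = 0.828427; compare with U = 251/598 (approx. 0.419732)
U <= bound, so schedulable by RM sufficient condition.

0.4197


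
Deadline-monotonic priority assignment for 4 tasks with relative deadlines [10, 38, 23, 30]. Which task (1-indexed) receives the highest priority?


Sort tasks by relative deadline (ascending):
  Task 1: deadline = 10
  Task 3: deadline = 23
  Task 4: deadline = 30
  Task 2: deadline = 38
Priority order (highest first): [1, 3, 4, 2]
Highest priority task = 1

1


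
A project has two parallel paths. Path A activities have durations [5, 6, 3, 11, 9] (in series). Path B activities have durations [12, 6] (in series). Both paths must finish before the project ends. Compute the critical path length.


Path A total = 5 + 6 + 3 + 11 + 9 = 34
Path B total = 12 + 6 = 18
Critical path = longest path = max(34, 18) = 34

34


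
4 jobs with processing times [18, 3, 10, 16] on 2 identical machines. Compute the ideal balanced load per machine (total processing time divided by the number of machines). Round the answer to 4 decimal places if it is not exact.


Total processing time = 18 + 3 + 10 + 16 = 47
Number of machines = 2
Ideal balanced load = 47 / 2 = 23.5

23.5


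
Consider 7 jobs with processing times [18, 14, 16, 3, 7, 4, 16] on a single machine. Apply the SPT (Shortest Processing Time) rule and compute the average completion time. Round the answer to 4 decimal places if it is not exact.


Sort jobs by processing time (SPT order): [3, 4, 7, 14, 16, 16, 18]
Compute completion times sequentially:
  Job 1: processing = 3, completes at 3
  Job 2: processing = 4, completes at 7
  Job 3: processing = 7, completes at 14
  Job 4: processing = 14, completes at 28
  Job 5: processing = 16, completes at 44
  Job 6: processing = 16, completes at 60
  Job 7: processing = 18, completes at 78
Sum of completion times = 234
Average completion time = 234/7 = 33.4286

33.4286


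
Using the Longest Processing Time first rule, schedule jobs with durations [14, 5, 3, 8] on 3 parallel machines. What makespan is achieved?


Sort jobs in decreasing order (LPT): [14, 8, 5, 3]
Assign each job to the least loaded machine:
  Machine 1: jobs [14], load = 14
  Machine 2: jobs [8], load = 8
  Machine 3: jobs [5, 3], load = 8
Makespan = max load = 14

14


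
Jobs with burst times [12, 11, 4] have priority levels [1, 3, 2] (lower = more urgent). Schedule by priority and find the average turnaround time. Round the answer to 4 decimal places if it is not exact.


Sort by priority (ascending = highest first):
Order: [(1, 12), (2, 4), (3, 11)]
Completion times:
  Priority 1, burst=12, C=12
  Priority 2, burst=4, C=16
  Priority 3, burst=11, C=27
Average turnaround = 55/3 = 18.3333

18.3333


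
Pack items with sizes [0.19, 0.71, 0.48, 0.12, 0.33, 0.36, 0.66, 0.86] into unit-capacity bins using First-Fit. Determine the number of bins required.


Place items sequentially using First-Fit:
  Item 0.19 -> new Bin 1
  Item 0.71 -> Bin 1 (now 0.9)
  Item 0.48 -> new Bin 2
  Item 0.12 -> Bin 2 (now 0.6)
  Item 0.33 -> Bin 2 (now 0.93)
  Item 0.36 -> new Bin 3
  Item 0.66 -> new Bin 4
  Item 0.86 -> new Bin 5
Total bins used = 5

5


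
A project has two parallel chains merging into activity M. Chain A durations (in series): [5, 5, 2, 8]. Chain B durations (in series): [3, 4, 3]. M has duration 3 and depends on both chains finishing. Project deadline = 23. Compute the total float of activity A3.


Forward pass: ES(A3) = sum of predecessors on chain A = 10
EF = ES + duration = 10 + 2 = 12
Backward pass: LF(M) = deadline = 23; LS(M) = 23 - 3 = 20
LF(A3) = LS(M) - sum(successors on chain A) = 20 - 8 = 12
LS = LF - duration = 12 - 2 = 10
Total float = LS - ES = 10 - 10 = 0

0


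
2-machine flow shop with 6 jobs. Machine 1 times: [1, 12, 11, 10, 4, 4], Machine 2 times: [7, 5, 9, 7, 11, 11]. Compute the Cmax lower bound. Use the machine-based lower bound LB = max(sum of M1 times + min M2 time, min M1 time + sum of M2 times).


LB1 = sum(M1 times) + min(M2 times) = 42 + 5 = 47
LB2 = min(M1 times) + sum(M2 times) = 1 + 50 = 51
Lower bound = max(LB1, LB2) = max(47, 51) = 51

51


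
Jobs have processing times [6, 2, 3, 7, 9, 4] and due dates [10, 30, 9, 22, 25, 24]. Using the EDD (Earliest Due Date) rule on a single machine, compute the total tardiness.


Sort by due date (EDD order): [(3, 9), (6, 10), (7, 22), (4, 24), (9, 25), (2, 30)]
Compute completion times and tardiness:
  Job 1: p=3, d=9, C=3, tardiness=max(0,3-9)=0
  Job 2: p=6, d=10, C=9, tardiness=max(0,9-10)=0
  Job 3: p=7, d=22, C=16, tardiness=max(0,16-22)=0
  Job 4: p=4, d=24, C=20, tardiness=max(0,20-24)=0
  Job 5: p=9, d=25, C=29, tardiness=max(0,29-25)=4
  Job 6: p=2, d=30, C=31, tardiness=max(0,31-30)=1
Total tardiness = 5

5
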